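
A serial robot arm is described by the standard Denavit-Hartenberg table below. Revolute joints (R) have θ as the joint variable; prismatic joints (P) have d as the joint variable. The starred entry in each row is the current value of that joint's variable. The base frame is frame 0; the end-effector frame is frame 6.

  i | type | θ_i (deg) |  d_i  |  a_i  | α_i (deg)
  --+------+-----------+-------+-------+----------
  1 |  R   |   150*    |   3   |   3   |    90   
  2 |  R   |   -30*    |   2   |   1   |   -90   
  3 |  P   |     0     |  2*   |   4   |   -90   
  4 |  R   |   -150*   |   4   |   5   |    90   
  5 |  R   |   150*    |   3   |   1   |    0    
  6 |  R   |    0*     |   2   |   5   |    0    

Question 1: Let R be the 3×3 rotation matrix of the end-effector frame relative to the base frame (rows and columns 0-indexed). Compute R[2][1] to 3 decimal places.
End-effector y-axis (col 1 of R) = (0.2165,0.8750,-0.4330)
R[2][1] = -0.4330

-0.433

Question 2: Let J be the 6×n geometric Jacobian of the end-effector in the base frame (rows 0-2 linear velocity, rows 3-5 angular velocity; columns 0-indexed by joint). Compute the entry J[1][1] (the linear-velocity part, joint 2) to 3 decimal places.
axis z_1 = (0.5000,0.8660,0.0000); lever o_n−o_1 = (-3.4510,-3.7811,-3.4378)
cross product → J_v[:, 1] = (-2.9772,1.7189,1.0981)
J_ω[:, 1] = z_1
entry J[1][1] = 1.7189

1.719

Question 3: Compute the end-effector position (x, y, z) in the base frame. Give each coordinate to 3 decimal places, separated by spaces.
after link 1: o_1 = (-2.5981, 1.5000, 3.0000)
after link 2: o_2 = (-2.3481, 3.6651, 2.5000)
after link 3: o_3 = (-6.2141, 5.8971, 2.2321)
after link 4: o_4 = (-6.0490, 1.1830, 6.5622)
after link 5: o_5 = (-4.4240, -0.3325, 4.3122)
after link 6: o_6 = (-6.0490, -2.2811, -0.4378)

-6.049 -2.281 -0.438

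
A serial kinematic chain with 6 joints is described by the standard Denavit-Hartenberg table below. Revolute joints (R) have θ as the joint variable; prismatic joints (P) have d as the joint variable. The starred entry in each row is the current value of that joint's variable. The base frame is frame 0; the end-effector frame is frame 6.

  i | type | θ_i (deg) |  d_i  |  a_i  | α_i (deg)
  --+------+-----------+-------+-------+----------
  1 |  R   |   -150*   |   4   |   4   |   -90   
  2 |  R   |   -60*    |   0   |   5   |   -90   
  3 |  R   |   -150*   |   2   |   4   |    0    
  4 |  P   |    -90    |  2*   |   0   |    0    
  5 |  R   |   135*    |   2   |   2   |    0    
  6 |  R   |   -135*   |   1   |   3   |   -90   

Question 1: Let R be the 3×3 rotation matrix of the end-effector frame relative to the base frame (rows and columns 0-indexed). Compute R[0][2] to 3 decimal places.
End-effector z-axis (col 2 of R) = (0.6250,-0.2165,-0.7500)
R[0][2] = 0.6250

0.625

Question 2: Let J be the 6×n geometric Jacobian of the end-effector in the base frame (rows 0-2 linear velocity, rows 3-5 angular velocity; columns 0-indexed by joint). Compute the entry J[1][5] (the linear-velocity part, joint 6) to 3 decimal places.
axis z_5 = (-0.7500,-0.4330,-0.5000); lever o_n−o_5 = (-1.3995,2.1920,-1.7990)
cross product → J_v[:, 5] = (1.8750,-0.6495,-2.2500)
J_ω[:, 5] = z_5
entry J[1][5] = -0.6495

-0.650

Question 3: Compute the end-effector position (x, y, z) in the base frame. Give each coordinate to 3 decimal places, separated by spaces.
after link 1: o_1 = (-3.4641, -2.0000, 4.0000)
after link 2: o_2 = (-5.6292, -3.2500, 8.3301)
after link 3: o_3 = (-4.6292, -4.9821, 4.3301)
after link 4: o_4 = (-6.1292, -5.8481, 3.3301)
after link 5: o_5 = (-6.4391, -8.2577, 1.8818)
after link 6: o_6 = (-7.8386, -6.0657, 0.0828)

-7.839 -6.066 0.083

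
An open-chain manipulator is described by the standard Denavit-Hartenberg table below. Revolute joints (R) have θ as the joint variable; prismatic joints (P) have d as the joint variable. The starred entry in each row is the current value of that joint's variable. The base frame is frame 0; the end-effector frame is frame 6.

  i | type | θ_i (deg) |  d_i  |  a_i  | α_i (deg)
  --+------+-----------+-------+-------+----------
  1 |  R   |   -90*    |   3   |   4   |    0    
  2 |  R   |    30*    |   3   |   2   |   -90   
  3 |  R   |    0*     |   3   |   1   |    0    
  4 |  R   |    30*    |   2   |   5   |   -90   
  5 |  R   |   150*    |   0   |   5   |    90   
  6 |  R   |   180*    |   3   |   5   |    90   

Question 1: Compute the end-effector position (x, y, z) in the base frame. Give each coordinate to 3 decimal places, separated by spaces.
6.395 -10.272 2.750

after link 1: o_1 = (0.0000, -4.0000, 3.0000)
after link 2: o_2 = (1.0000, -5.7321, 6.0000)
after link 3: o_3 = (4.0981, -5.0981, 6.0000)
after link 4: o_4 = (7.9952, -7.8481, 3.5000)
after link 5: o_5 = (3.9551, -5.8505, 5.6651)
after link 6: o_6 = (6.3947, -10.2721, 2.7500)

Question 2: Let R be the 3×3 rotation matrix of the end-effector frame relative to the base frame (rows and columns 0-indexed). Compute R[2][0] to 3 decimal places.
End-effector x-axis (col 0 of R) = (0.8080,-0.3995,-0.4330)
R[2][0] = -0.4330

-0.433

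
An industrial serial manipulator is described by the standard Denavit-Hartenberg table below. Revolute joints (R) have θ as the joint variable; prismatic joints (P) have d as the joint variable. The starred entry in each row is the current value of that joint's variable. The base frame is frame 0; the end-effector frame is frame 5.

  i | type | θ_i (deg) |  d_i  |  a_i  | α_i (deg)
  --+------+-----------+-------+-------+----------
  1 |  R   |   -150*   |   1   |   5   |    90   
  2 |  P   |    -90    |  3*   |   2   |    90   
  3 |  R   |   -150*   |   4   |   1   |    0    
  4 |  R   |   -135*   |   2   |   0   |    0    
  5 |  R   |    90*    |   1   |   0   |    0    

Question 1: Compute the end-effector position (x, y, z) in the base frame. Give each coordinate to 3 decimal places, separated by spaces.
after link 1: o_1 = (-4.3301, -2.5000, 1.0000)
after link 2: o_2 = (-5.8301, 0.0981, -1.0000)
after link 3: o_3 = (-2.1160, 1.6651, -0.1340)
after link 4: o_4 = (-0.3840, 2.6651, -0.1340)
after link 5: o_5 = (0.4821, 3.1651, -0.1340)

0.482 3.165 -0.134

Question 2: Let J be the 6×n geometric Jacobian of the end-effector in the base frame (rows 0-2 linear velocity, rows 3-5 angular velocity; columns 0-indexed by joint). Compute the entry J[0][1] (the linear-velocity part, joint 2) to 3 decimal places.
-0.500

prismatic axis z_1 = (-0.5000,0.8660,0.0000)
J_v[:, 1] = z_1; J_ω[:, 1] = (0,0,0)
entry J[0][1] = -0.5000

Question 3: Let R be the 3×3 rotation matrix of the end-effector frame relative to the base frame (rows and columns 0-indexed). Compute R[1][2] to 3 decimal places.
0.500

End-effector z-axis (col 2 of R) = (0.8660,0.5000,-0.0000)
R[1][2] = 0.5000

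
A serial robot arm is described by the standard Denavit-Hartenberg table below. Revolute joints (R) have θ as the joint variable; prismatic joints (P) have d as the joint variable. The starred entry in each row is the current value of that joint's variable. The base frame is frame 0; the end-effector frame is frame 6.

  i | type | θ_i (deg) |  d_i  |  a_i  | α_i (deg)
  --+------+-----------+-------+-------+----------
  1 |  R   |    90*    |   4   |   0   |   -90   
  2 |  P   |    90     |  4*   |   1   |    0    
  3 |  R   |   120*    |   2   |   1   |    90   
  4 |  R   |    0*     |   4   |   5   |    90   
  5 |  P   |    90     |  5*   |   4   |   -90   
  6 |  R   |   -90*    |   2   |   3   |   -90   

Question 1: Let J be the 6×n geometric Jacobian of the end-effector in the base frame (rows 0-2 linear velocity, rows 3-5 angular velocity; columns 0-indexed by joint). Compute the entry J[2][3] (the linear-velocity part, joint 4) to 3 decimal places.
axis z_3 = (-0.0000,-0.5000,-0.8660); lever o_n−o_3 = (8.0000,-6.5981,-5.4282)
cross product → J_v[:, 3] = (-3.0000,-6.9282,4.0000)
J_ω[:, 3] = z_3
entry J[2][3] = 4.0000

4.000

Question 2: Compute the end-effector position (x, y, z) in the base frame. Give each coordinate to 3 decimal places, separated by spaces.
after link 1: o_1 = (0.0000, 0.0000, 4.0000)
after link 2: o_2 = (-4.0000, 0.0000, 3.0000)
after link 3: o_3 = (-6.0000, -0.8660, 3.5000)
after link 4: o_4 = (-6.0000, -7.1962, 2.5359)
after link 5: o_5 = (-1.0000, -9.1962, -0.9282)
after link 6: o_6 = (2.0000, -7.4641, -1.9282)

2.000 -7.464 -1.928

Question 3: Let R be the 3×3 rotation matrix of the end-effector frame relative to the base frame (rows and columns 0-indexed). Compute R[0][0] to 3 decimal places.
End-effector x-axis (col 0 of R) = (1.0000,-0.0000,-0.0000)
R[0][0] = 1.0000

1.000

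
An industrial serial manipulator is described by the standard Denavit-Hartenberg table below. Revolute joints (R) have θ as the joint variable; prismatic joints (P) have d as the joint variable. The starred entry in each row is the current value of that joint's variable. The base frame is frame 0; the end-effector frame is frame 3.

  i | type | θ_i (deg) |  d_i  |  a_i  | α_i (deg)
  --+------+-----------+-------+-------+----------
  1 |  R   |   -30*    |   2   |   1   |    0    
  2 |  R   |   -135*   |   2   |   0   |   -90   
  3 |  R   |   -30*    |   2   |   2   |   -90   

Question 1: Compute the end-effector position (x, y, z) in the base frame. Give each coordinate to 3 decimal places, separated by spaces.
after link 1: o_1 = (0.8660, -0.5000, 2.0000)
after link 2: o_2 = (0.8660, -0.5000, 4.0000)
after link 3: o_3 = (-0.2894, -2.8801, 5.0000)

-0.289 -2.880 5.000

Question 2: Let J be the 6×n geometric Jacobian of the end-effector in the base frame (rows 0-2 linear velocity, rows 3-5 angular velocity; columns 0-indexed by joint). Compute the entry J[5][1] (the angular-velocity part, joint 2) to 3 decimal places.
axis z_1 = (0.0000,0.0000,1.0000); lever o_n−o_1 = (-1.1554,-2.3801,3.0000)
cross product → J_v[:, 1] = (2.3801,-1.1554,0.0000)
J_ω[:, 1] = z_1
entry J[5][1] = 1.0000

1.000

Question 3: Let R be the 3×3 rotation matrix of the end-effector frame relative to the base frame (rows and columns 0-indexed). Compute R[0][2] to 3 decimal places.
End-effector z-axis (col 2 of R) = (-0.4830,-0.1294,-0.8660)
R[0][2] = -0.4830

-0.483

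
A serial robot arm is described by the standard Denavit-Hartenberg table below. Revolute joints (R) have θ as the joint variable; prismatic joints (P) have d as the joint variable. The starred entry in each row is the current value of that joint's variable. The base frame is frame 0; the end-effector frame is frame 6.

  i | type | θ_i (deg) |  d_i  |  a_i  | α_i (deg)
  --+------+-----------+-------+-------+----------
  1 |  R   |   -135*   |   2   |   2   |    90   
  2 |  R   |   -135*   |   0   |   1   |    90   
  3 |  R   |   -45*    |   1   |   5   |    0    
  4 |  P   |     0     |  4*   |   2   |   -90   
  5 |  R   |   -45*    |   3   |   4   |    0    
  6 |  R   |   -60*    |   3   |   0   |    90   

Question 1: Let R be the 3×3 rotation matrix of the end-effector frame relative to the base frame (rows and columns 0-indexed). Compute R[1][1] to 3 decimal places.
End-effector y-axis (col 1 of R) = (-0.1464,0.8536,-0.5000)
R[1][1] = 0.8536

0.854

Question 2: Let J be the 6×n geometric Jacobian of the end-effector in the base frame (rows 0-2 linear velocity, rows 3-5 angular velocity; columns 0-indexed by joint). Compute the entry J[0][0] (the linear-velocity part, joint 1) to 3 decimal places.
axis z_0 = ẑ; lever o_n−o_0 = (10.5104,6.6820,-1.0858)
cross product → J_v[:, 0] = (-6.6820,10.5104,0.0000)
J_ω[:, 0] = z_0
entry J[0][0] = -6.6820

-6.682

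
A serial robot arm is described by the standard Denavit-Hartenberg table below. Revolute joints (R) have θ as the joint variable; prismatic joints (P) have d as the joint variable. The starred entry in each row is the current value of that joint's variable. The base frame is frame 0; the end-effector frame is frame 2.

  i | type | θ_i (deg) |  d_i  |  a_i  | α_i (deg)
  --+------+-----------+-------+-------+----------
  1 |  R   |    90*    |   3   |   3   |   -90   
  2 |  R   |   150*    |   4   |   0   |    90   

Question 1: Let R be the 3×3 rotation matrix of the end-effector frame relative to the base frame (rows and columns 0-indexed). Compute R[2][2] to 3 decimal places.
-0.866

End-effector z-axis (col 2 of R) = (-0.0000,0.5000,-0.8660)
R[2][2] = -0.8660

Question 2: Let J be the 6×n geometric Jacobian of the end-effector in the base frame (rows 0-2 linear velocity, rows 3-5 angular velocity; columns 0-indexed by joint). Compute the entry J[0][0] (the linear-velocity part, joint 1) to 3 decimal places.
axis z_0 = ẑ; lever o_n−o_0 = (-4.0000,3.0000,3.0000)
cross product → J_v[:, 0] = (-3.0000,-4.0000,0.0000)
J_ω[:, 0] = z_0
entry J[0][0] = -3.0000

-3.000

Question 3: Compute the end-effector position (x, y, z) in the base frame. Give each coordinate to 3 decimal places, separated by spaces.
after link 1: o_1 = (0.0000, 3.0000, 3.0000)
after link 2: o_2 = (-4.0000, 3.0000, 3.0000)

-4.000 3.000 3.000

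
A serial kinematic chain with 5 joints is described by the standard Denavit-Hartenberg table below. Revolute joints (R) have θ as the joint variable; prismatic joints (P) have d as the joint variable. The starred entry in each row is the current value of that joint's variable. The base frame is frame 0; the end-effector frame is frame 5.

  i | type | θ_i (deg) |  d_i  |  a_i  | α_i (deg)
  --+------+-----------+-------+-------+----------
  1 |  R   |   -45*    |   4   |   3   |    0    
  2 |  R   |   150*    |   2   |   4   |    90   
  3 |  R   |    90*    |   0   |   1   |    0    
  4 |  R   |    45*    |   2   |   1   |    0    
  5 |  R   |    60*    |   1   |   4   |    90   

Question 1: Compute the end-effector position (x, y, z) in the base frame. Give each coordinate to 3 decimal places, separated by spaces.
after link 1: o_1 = (2.1213, -2.1213, 4.0000)
after link 2: o_2 = (1.0860, 1.7424, 6.0000)
after link 3: o_3 = (1.0860, 1.7424, 7.0000)
after link 4: o_4 = (3.2009, 1.5770, 7.7071)
after link 5: o_5 = (5.1668, -1.8962, 6.6718)

5.167 -1.896 6.672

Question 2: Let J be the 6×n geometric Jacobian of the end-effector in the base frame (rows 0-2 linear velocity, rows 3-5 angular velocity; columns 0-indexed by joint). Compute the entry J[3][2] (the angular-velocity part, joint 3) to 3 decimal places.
axis z_2 = (0.9659,0.2588,0.0000); lever o_n−o_2 = (4.0808,-3.6386,0.6718)
cross product → J_v[:, 2] = (0.1739,-0.6489,-4.5708)
J_ω[:, 2] = z_2
entry J[3][2] = 0.9659

0.966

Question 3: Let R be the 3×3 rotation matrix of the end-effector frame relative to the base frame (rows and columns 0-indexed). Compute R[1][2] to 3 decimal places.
-0.250

End-effector z-axis (col 2 of R) = (0.0670,-0.2500,0.9659)
R[1][2] = -0.2500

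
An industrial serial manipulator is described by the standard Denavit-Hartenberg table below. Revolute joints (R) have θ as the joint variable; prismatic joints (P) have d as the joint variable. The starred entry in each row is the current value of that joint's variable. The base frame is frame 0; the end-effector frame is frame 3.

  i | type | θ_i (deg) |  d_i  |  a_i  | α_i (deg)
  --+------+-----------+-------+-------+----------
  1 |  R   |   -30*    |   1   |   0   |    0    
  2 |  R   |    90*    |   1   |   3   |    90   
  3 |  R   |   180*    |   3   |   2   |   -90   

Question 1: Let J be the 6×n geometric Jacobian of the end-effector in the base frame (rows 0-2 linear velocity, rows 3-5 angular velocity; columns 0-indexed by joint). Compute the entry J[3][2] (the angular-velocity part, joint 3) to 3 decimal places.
0.866

axis z_2 = (0.8660,-0.5000,0.0000); lever o_n−o_2 = (1.5981,-3.2321,0.0000)
cross product → J_v[:, 2] = (-0.0000,-0.0000,-2.0000)
J_ω[:, 2] = z_2
entry J[3][2] = 0.8660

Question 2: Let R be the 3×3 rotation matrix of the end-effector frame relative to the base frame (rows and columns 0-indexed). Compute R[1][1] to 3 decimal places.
End-effector y-axis (col 1 of R) = (-0.8660,0.5000,-0.0000)
R[1][1] = 0.5000

0.500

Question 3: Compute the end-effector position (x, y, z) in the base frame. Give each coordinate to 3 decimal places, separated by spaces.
after link 1: o_1 = (0.0000, 0.0000, 1.0000)
after link 2: o_2 = (1.5000, 2.5981, 2.0000)
after link 3: o_3 = (3.0981, -0.6340, 2.0000)

3.098 -0.634 2.000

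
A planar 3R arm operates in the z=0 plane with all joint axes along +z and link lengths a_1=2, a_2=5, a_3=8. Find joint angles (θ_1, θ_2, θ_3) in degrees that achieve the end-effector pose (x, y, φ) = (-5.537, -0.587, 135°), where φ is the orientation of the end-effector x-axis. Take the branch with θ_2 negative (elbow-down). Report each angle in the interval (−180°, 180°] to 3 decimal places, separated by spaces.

wrist centre = target − a_3·(cos φ, sin φ) = (0.1199, -6.2439)
cos θ_2 = (39.0001−2²−5²)/(2·2·5) = 0.5000; θ_2 = -59.9997° (elbow-down)
β = atan2(-6.2439,0.1199) = -88.9003°; ψ = atan2(-4.3301,4.5000) = -43.8977°
θ_1 = β − ψ = -45.0026°
θ_3 = φ − θ_1 − θ_2 = -119.9976° (wrapped to (-180°,180°])

-45.003 -60.000 -119.998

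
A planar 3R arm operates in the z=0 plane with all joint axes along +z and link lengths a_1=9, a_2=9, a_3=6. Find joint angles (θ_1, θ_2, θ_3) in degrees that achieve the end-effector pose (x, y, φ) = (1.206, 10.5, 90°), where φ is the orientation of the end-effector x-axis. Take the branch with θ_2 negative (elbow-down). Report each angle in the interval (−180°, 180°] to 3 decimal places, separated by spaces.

149.997 -150.000 90.003

wrist centre = target − a_3·(cos φ, sin φ) = (1.2060, 4.5000)
cos θ_2 = (21.7044−9²−9²)/(2·9·9) = -0.8660; θ_2 = -149.9996° (elbow-down)
β = atan2(4.5000,1.2060) = 74.9973°; ψ = atan2(-4.5001,1.2058) = -74.9998°
θ_1 = β − ψ = 149.9971°
θ_3 = φ − θ_1 − θ_2 = 90.0025° (wrapped to (-180°,180°])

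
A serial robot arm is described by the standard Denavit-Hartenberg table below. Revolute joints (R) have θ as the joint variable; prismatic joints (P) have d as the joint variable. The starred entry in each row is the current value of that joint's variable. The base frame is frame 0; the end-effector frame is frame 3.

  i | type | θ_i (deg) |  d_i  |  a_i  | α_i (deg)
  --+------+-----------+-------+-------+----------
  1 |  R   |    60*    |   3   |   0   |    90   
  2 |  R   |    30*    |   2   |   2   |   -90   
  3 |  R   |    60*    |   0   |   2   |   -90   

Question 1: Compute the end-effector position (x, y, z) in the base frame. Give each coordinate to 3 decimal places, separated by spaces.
after link 1: o_1 = (0.0000, 0.0000, 3.0000)
after link 2: o_2 = (2.5981, 0.5000, 4.0000)
after link 3: o_3 = (1.5311, 2.1160, 4.5000)

1.531 2.116 4.500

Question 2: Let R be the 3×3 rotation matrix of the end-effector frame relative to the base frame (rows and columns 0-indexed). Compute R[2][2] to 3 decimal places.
-0.433

End-effector z-axis (col 2 of R) = (-0.8080,-0.3995,-0.4330)
R[2][2] = -0.4330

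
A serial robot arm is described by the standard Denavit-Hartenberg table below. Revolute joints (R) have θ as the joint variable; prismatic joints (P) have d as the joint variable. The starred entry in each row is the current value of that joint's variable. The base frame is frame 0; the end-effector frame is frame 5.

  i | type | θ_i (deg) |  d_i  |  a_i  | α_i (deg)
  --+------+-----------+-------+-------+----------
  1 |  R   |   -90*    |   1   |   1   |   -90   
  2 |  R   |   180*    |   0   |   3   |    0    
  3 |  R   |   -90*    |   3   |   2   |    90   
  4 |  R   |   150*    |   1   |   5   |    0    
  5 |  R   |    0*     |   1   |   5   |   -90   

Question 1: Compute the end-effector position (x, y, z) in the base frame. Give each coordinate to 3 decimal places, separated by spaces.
8.000 0.000 7.660

after link 1: o_1 = (0.0000, -1.0000, 1.0000)
after link 2: o_2 = (-0.0000, 2.0000, 1.0000)
after link 3: o_3 = (3.0000, 2.0000, -1.0000)
after link 4: o_4 = (5.5000, 1.0000, 3.3301)
after link 5: o_5 = (8.0000, 0.0000, 7.6603)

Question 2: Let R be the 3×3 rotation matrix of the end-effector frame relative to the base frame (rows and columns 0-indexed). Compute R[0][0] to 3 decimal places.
End-effector x-axis (col 0 of R) = (0.5000,0.0000,0.8660)
R[0][0] = 0.5000

0.500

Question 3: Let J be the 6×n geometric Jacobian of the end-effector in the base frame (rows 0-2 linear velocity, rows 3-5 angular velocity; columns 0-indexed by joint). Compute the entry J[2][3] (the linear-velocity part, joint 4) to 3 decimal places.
5.000

axis z_3 = (0.0000,-1.0000,0.0000); lever o_n−o_3 = (5.0000,-2.0000,8.6603)
cross product → J_v[:, 3] = (-8.6603,-0.0000,5.0000)
J_ω[:, 3] = z_3
entry J[2][3] = 5.0000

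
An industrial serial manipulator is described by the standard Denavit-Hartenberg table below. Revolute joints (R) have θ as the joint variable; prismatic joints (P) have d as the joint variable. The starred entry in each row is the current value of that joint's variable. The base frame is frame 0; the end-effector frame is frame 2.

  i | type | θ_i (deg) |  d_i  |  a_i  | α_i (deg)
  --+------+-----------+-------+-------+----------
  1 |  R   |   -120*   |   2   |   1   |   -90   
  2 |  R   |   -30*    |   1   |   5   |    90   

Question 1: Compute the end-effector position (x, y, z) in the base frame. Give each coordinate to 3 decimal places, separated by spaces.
after link 1: o_1 = (-0.5000, -0.8660, 2.0000)
after link 2: o_2 = (-1.7990, -5.1160, 4.5000)

-1.799 -5.116 4.500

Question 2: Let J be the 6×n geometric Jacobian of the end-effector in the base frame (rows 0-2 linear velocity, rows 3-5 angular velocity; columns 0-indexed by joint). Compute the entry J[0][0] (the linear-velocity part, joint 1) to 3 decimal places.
5.116

axis z_0 = ẑ; lever o_n−o_0 = (-1.7990,-5.1160,4.5000)
cross product → J_v[:, 0] = (5.1160,-1.7990,0.0000)
J_ω[:, 0] = z_0
entry J[0][0] = 5.1160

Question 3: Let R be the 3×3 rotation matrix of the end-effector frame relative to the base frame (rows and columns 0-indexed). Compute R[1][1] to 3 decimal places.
-0.500

End-effector y-axis (col 1 of R) = (0.8660,-0.5000,0.0000)
R[1][1] = -0.5000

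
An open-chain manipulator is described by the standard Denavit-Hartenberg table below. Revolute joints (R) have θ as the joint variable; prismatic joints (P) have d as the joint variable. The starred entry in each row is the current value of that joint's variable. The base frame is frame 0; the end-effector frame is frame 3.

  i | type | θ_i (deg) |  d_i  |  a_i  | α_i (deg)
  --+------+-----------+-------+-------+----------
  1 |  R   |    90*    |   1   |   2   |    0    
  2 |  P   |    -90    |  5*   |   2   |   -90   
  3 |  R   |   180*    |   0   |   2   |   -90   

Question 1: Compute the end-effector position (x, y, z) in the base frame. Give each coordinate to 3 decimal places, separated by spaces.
after link 1: o_1 = (0.0000, 2.0000, 1.0000)
after link 2: o_2 = (2.0000, 2.0000, 6.0000)
after link 3: o_3 = (0.0000, 2.0000, 6.0000)

0.000 2.000 6.000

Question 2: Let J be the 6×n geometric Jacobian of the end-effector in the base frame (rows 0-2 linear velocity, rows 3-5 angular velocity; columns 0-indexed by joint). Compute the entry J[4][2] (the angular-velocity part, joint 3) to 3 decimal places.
axis z_2 = (0.0000,1.0000,0.0000); lever o_n−o_2 = (-2.0000,0.0000,0.0000)
cross product → J_v[:, 2] = (0.0000,-0.0000,2.0000)
J_ω[:, 2] = z_2
entry J[4][2] = 1.0000

1.000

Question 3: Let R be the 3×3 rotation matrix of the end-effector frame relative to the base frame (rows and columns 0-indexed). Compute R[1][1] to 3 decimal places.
-1.000

End-effector y-axis (col 1 of R) = (-0.0000,-1.0000,0.0000)
R[1][1] = -1.0000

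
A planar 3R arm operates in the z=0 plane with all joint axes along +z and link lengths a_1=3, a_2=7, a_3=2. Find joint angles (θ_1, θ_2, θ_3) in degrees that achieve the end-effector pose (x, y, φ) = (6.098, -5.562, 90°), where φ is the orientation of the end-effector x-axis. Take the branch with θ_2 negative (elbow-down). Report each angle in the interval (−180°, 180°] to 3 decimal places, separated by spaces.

wrist centre = target − a_3·(cos φ, sin φ) = (6.0980, -7.5620)
cos θ_2 = (94.3694−3²−7²)/(2·3·7) = 0.8659; θ_2 = -30.0099° (elbow-down)
β = atan2(-7.5620,6.0980) = -51.1173°; ψ = atan2(-3.5010,9.0616) = -21.1246°
θ_1 = β − ψ = -29.9927°
θ_3 = φ − θ_1 − θ_2 = 150.0025° (wrapped to (-180°,180°])

-29.993 -30.010 150.003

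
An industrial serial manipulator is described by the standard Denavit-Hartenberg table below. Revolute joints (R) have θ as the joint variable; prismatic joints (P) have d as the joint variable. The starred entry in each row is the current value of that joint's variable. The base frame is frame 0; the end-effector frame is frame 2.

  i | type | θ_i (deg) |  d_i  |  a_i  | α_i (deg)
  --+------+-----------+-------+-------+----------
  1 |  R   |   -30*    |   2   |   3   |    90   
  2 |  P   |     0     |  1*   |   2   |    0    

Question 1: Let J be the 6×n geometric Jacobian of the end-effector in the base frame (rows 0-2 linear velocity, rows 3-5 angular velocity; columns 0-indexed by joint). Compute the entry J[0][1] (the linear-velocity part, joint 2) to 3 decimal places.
-0.500

prismatic axis z_1 = (-0.5000,-0.8660,0.0000)
J_v[:, 1] = z_1; J_ω[:, 1] = (0,0,0)
entry J[0][1] = -0.5000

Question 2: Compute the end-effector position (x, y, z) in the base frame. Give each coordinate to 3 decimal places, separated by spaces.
3.830 -3.366 2.000

after link 1: o_1 = (2.5981, -1.5000, 2.0000)
after link 2: o_2 = (3.8301, -3.3660, 2.0000)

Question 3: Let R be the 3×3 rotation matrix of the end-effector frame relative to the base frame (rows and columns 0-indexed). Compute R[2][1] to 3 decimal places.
End-effector y-axis (col 1 of R) = (0.0000,0.0000,1.0000)
R[2][1] = 1.0000

1.000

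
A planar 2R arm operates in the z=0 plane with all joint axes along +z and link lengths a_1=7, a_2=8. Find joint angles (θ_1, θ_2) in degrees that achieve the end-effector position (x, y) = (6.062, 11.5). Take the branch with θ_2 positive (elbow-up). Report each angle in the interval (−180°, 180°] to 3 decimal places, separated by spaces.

cos θ_2 = (168.9978−7²−8²)/(2·7·8) = 0.5000; θ_2 = 60.0013° (elbow-up)
β = atan2(11.5000,6.0620) = 62.2049°; ψ = atan2(6.9283,10.9998) = 32.2049°
θ_1 = β − ψ = 30.0000°

30.000 60.001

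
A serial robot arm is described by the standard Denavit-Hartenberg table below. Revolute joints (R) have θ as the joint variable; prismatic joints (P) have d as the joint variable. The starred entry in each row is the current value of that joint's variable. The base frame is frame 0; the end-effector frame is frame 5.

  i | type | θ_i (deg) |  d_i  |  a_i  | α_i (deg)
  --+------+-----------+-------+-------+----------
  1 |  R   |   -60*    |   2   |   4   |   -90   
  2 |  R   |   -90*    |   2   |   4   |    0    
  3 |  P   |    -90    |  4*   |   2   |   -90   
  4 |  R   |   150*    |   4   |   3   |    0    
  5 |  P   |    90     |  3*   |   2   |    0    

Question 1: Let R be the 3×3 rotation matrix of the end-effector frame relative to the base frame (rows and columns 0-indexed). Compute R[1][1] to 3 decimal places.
End-effector y-axis (col 1 of R) = (-0.0000,1.0000,0.0000)
R[1][1] = 1.0000

1.000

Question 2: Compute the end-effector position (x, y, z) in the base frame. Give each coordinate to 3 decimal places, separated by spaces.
after link 1: o_1 = (2.0000, -3.4641, 2.0000)
after link 2: o_2 = (3.7321, -2.4641, 6.0000)
after link 3: o_3 = (6.1962, 1.2679, 6.0000)
after link 4: o_4 = (6.1962, -1.7321, 10.0000)
after link 5: o_5 = (8.1962, -1.7321, 13.0000)

8.196 -1.732 13.000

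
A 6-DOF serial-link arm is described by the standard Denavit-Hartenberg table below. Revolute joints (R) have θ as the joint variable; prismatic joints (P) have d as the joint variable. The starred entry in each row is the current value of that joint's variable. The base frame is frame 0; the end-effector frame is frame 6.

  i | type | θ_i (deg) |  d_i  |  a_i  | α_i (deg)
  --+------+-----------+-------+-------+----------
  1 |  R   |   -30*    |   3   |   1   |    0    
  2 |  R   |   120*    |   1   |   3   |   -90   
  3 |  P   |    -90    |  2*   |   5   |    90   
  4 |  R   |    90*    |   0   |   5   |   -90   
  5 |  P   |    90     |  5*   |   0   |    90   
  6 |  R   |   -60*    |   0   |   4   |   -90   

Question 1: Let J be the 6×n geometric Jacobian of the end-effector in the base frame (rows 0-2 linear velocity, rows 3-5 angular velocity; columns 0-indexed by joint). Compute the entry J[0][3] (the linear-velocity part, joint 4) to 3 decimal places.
1.536

axis z_3 = (-0.0000,-1.0000,0.0000); lever o_n−o_3 = (-5.0000,2.0000,-1.5359)
cross product → J_v[:, 3] = (1.5359,-0.0000,-5.0000)
J_ω[:, 3] = z_3
entry J[0][3] = 1.5359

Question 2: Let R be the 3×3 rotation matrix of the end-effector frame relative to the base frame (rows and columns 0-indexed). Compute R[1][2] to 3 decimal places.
0.866

End-effector z-axis (col 2 of R) = (0.0000,0.8660,-0.5000)
R[1][2] = 0.8660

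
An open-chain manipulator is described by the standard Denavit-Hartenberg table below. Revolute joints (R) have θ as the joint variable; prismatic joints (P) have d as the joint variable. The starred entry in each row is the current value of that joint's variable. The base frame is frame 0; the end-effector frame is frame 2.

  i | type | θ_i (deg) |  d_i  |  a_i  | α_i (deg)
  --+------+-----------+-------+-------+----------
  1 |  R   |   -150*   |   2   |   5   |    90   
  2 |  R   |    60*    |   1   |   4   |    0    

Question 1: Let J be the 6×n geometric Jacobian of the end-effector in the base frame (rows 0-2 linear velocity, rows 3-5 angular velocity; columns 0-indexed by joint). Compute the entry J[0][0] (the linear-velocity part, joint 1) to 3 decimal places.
axis z_0 = ẑ; lever o_n−o_0 = (-6.5622,-2.6340,5.4641)
cross product → J_v[:, 0] = (2.6340,-6.5622,0.0000)
J_ω[:, 0] = z_0
entry J[0][0] = 2.6340

2.634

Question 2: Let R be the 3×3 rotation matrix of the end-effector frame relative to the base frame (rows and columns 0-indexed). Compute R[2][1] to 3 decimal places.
End-effector y-axis (col 1 of R) = (0.7500,0.4330,0.5000)
R[2][1] = 0.5000

0.500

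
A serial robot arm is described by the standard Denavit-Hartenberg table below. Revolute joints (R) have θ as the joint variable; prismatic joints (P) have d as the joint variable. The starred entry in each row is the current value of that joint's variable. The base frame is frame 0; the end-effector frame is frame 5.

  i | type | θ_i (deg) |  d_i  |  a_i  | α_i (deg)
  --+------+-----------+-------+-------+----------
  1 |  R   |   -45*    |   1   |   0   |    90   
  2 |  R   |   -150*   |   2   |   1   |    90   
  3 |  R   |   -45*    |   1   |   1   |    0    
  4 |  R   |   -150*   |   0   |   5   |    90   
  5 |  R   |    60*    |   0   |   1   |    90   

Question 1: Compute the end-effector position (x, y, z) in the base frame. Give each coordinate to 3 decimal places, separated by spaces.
after link 1: o_1 = (0.0000, 0.0000, 1.0000)
after link 2: o_2 = (-2.0266, -0.8018, 0.5000)
after link 3: o_3 = (-2.3132, 0.4847, 1.0125)
after link 4: o_4 = (-0.2707, -3.3879, 3.4273)
after link 5: o_5 = (-0.3726, -3.4689, 4.4188)

-0.373 -3.469 4.419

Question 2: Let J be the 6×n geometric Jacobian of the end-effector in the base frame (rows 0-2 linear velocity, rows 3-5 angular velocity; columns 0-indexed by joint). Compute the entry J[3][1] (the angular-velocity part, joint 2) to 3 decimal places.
-0.707

axis z_1 = (-0.7071,-0.7071,0.0000); lever o_n−o_1 = (-0.3726,-3.4689,3.4188)
cross product → J_v[:, 1] = (-2.4174,2.4174,2.1894)
J_ω[:, 1] = z_1
entry J[3][1] = -0.7071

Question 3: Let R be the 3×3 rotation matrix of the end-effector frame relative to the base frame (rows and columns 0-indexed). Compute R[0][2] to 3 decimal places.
0.531

End-effector z-axis (col 2 of R) = (0.5305,-0.8475,-0.0148)
R[0][2] = 0.5305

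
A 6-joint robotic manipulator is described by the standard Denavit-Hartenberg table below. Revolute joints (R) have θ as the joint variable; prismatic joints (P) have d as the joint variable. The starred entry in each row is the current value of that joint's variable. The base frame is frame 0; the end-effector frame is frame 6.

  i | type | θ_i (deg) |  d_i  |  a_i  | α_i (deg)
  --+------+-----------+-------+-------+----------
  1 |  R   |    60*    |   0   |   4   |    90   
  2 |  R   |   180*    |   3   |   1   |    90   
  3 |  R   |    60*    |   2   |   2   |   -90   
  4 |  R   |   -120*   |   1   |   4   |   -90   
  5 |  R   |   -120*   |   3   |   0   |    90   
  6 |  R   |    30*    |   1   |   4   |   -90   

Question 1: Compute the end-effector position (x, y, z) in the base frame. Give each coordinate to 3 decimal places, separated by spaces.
after link 1: o_1 = (2.0000, 3.4641, 0.0000)
after link 2: o_2 = (4.0981, 1.0981, 0.0000)
after link 3: o_3 = (5.0981, -0.6340, 2.0000)
after link 4: o_4 = (4.9641, 1.5981, 5.4641)
after link 5: o_5 = (6.2631, -0.6519, 6.9641)
after link 6: o_6 = (9.9437, -2.0269, 5.7141)

9.944 -2.027 5.714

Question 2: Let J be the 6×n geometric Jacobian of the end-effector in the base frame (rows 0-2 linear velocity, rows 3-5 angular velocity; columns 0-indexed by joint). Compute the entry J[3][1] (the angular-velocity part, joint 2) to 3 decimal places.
0.866

axis z_1 = (0.8660,-0.5000,0.0000); lever o_n−o_1 = (7.9437,-5.4910,5.7141)
cross product → J_v[:, 1] = (-2.8571,-4.9486,-0.7835)
J_ω[:, 1] = z_1
entry J[3][1] = 0.8660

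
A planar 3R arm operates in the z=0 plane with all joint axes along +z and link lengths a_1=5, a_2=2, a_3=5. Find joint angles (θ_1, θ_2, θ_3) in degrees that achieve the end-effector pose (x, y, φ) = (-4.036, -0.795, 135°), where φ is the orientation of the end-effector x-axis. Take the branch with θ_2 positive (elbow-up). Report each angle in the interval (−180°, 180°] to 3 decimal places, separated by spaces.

wrist centre = target − a_3·(cos φ, sin φ) = (-0.5005, -4.3305)
cos θ_2 = (19.0040−5²−2²)/(2·5·2) = -0.4998; θ_2 = 119.9868° (elbow-up)
β = atan2(-4.3305,-0.5005) = -96.5922°; ψ = atan2(1.7323,4.0004) = 23.4139°
θ_1 = β − ψ = -120.0062°
θ_3 = φ − θ_1 − θ_2 = 135.0194° (wrapped to (-180°,180°])

-120.006 119.987 135.019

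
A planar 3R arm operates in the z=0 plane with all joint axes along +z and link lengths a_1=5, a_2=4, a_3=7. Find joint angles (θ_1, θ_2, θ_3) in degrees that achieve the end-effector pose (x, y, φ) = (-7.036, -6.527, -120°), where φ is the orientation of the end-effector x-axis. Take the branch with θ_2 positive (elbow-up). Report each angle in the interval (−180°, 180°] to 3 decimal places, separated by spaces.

wrist centre = target − a_3·(cos φ, sin φ) = (-3.5360, -0.4648)
cos θ_2 = (12.7194−5²−4²)/(2·5·4) = -0.7070; θ_2 = 134.9927° (elbow-up)
β = atan2(-0.4648,-3.5360) = -172.5112°; ψ = atan2(2.8288,2.1719) = 52.4831°
θ_1 = β − ψ = -224.9942°
θ_3 = φ − θ_1 − θ_2 = -29.9984° (wrapped to (-180°,180°])

135.006 134.993 -29.998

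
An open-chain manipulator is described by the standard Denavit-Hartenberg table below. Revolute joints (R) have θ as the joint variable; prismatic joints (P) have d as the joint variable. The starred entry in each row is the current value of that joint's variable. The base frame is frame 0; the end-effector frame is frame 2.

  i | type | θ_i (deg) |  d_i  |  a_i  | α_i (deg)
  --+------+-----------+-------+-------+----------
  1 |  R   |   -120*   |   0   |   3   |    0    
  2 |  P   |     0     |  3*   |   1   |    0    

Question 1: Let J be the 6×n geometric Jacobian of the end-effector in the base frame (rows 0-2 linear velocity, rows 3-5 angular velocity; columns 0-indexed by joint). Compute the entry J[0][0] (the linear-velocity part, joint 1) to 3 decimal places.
3.464

axis z_0 = ẑ; lever o_n−o_0 = (-2.0000,-3.4641,3.0000)
cross product → J_v[:, 0] = (3.4641,-2.0000,0.0000)
J_ω[:, 0] = z_0
entry J[0][0] = 3.4641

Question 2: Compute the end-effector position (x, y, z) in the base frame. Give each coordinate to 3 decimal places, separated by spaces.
-2.000 -3.464 3.000

after link 1: o_1 = (-1.5000, -2.5981, 0.0000)
after link 2: o_2 = (-2.0000, -3.4641, 3.0000)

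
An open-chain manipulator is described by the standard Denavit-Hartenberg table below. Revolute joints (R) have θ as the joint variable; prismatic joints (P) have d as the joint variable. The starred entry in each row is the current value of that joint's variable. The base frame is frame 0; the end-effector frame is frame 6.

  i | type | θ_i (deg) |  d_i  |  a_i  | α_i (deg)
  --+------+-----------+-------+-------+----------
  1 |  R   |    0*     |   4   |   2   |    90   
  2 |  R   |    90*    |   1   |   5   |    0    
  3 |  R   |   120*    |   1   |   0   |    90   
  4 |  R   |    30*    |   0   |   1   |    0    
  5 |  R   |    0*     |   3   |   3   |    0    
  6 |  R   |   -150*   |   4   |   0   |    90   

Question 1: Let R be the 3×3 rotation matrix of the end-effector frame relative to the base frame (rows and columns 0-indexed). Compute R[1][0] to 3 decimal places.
0.866

End-effector x-axis (col 0 of R) = (0.4330,0.8660,0.2500)
R[1][0] = 0.8660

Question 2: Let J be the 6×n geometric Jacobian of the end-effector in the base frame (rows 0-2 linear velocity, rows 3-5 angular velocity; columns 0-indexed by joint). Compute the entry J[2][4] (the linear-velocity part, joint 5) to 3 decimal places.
axis z_4 = (-0.5000,-0.0000,0.8660); lever o_n−o_4 = (-5.7500,-1.5000,4.7631)
cross product → J_v[:, 4] = (1.2990,-2.5981,0.7500)
J_ω[:, 4] = z_4
entry J[2][4] = 0.7500

0.750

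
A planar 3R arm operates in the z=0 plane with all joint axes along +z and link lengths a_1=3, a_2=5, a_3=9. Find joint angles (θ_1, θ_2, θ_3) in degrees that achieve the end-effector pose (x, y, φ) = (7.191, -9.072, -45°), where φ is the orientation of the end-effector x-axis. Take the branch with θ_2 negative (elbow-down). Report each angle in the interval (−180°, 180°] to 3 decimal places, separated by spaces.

45.008 -150.007 59.999

wrist centre = target − a_3·(cos φ, sin φ) = (0.8270, -2.7080)
cos θ_2 = (8.0175−3²−5²)/(2·3·5) = -0.8661; θ_2 = -150.0068° (elbow-down)
β = atan2(-2.7080,0.8270) = -73.0173°; ψ = atan2(-2.4995,-1.3304) = -118.0254°
θ_1 = β − ψ = 45.0081°
θ_3 = φ − θ_1 − θ_2 = 59.9986° (wrapped to (-180°,180°])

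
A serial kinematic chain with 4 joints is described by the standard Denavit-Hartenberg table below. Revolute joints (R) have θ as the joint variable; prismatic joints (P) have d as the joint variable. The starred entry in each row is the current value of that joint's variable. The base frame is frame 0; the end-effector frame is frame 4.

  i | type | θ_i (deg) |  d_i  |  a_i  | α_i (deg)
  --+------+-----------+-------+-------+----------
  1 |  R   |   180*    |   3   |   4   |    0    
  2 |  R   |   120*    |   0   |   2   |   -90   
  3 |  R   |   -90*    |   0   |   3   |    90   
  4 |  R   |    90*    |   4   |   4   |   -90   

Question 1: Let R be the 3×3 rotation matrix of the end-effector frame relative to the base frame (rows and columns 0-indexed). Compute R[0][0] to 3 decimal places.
End-effector x-axis (col 0 of R) = (0.8660,0.5000,0.0000)
R[0][0] = 0.8660

0.866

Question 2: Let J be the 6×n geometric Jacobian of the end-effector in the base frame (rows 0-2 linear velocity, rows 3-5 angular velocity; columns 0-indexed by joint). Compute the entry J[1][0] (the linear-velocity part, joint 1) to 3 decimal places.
-1.536

axis z_0 = ẑ; lever o_n−o_0 = (-1.5359,3.7321,6.0000)
cross product → J_v[:, 0] = (-3.7321,-1.5359,0.0000)
J_ω[:, 0] = z_0
entry J[1][0] = -1.5359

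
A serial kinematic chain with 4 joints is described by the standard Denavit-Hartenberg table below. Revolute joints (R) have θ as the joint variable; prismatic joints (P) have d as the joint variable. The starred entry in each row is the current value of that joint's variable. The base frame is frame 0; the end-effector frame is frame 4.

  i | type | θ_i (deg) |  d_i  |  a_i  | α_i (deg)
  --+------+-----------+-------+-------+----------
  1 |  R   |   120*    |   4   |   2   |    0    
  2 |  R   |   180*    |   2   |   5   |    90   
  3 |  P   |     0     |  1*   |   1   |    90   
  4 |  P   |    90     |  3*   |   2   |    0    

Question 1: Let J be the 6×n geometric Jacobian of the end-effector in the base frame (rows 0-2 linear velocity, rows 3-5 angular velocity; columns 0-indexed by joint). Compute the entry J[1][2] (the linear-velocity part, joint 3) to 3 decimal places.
-0.500

prismatic axis z_2 = (-0.8660,-0.5000,0.0000)
J_v[:, 2] = z_2; J_ω[:, 2] = (0,0,0)
entry J[1][2] = -0.5000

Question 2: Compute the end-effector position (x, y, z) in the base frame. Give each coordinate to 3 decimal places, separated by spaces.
after link 1: o_1 = (-1.0000, 1.7321, 4.0000)
after link 2: o_2 = (1.5000, -2.5981, 6.0000)
after link 3: o_3 = (1.1340, -3.9641, 6.0000)
after link 4: o_4 = (-0.5981, -4.9641, 3.0000)

-0.598 -4.964 3.000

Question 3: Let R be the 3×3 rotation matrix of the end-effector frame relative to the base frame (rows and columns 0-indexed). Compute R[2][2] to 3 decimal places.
-1.000

End-effector z-axis (col 2 of R) = (-0.0000,-0.0000,-1.0000)
R[2][2] = -1.0000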